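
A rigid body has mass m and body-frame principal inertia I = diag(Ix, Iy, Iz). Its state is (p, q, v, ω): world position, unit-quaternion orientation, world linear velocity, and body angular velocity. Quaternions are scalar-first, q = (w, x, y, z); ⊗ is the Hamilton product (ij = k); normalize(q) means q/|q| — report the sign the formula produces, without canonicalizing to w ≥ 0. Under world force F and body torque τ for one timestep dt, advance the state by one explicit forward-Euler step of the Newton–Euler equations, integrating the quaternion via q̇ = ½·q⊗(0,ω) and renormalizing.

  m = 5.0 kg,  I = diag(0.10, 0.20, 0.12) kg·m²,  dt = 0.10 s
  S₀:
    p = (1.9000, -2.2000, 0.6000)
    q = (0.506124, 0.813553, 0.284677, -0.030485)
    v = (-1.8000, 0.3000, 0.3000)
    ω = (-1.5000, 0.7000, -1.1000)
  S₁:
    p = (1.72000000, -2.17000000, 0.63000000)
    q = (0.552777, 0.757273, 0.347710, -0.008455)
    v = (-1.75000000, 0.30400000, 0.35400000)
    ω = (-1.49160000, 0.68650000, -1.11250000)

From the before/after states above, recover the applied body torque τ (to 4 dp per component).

ω₁ − ω₀ = (0.00840000, -0.01350000, -0.01250000)
precession coupling = (0.0616, -0.0330, -0.1050)
applied torque τ = (0.0700, -0.0600, -0.1200)

τ = (0.0700, -0.0600, -0.1200)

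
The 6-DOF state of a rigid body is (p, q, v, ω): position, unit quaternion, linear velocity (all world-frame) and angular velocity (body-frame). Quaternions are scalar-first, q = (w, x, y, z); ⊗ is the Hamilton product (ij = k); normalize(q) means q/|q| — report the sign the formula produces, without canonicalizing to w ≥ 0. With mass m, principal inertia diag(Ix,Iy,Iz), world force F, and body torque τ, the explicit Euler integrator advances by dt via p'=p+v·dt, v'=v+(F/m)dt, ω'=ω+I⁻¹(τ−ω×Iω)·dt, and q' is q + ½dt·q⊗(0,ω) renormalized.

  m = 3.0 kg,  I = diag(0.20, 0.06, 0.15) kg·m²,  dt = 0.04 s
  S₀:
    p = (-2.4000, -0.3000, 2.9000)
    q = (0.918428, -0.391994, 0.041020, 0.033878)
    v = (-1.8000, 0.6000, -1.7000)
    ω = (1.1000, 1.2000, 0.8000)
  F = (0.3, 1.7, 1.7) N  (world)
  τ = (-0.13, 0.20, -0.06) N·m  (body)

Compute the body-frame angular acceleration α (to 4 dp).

α = (-1.0820, 2.6000, 0.8320)

gyro term ω×Iω = (0.0864, 0.0440, -0.1848)
α = I⁻¹(τ − ω×Iω) = (-1.0820, 2.6000, 0.8320)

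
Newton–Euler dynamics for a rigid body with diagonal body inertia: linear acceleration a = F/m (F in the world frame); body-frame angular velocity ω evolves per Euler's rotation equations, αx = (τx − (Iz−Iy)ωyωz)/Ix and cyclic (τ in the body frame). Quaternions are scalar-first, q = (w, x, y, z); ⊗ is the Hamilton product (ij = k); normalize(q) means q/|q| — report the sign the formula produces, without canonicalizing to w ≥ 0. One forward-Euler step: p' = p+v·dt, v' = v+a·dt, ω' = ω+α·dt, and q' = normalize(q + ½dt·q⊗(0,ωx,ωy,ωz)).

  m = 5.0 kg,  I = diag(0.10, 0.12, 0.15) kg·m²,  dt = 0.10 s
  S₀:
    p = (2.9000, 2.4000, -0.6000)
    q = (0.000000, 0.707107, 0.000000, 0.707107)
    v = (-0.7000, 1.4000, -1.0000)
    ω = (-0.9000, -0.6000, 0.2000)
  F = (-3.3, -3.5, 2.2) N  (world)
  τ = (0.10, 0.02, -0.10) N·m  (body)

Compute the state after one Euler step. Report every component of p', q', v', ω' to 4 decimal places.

p' = (2.8300, 2.5400, -0.7000)
q' = (0.0247, 0.7272, -0.0388, 0.6849)
v' = (-0.7660, 1.3300, -0.9560)
ω' = (-0.7964, -0.5908, 0.1261)

ω×(Iω) gyroscopic = (-0.0036, 0.0090, 0.0108)
angular accel α = (1.0360, 0.0917, -0.7387)
ω + α·dt = (-0.7964, -0.5908, 0.1261)
Hamilton product q⊗(0,ω) = (0.4949749, 0.4242642, -0.7778177, -0.4242642)
q' = normalize(q + ½dt·q⊗(0,ω)) = (0.0247, 0.7272, -0.0388, 0.6849)
a = F/m = (-0.6600, -0.7000, 0.4400)
p + v·dt = (2.8300, 2.5400, -0.7000)
new velocity v' = (-0.7660, 1.3300, -0.9560)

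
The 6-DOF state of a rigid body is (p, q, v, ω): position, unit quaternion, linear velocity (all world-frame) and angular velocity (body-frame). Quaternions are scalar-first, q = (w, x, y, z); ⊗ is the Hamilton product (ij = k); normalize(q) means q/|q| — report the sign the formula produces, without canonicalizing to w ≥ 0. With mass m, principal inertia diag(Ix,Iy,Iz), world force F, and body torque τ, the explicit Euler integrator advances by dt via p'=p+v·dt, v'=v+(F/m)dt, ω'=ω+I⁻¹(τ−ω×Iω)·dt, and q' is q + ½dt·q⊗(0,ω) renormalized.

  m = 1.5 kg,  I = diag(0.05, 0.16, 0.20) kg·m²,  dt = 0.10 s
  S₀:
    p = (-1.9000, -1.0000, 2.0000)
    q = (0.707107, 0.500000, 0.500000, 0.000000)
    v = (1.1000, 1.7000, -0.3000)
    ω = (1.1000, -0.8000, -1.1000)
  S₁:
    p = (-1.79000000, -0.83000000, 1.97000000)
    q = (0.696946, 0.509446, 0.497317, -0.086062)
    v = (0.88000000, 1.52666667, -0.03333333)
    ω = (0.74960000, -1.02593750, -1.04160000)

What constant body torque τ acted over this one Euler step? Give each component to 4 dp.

ω₁ − ω₀ = (-0.35040000, -0.22593750, 0.05840000)
applied torque τ = (-0.1400, -0.1800, 0.0200)

τ = (-0.1400, -0.1800, 0.0200)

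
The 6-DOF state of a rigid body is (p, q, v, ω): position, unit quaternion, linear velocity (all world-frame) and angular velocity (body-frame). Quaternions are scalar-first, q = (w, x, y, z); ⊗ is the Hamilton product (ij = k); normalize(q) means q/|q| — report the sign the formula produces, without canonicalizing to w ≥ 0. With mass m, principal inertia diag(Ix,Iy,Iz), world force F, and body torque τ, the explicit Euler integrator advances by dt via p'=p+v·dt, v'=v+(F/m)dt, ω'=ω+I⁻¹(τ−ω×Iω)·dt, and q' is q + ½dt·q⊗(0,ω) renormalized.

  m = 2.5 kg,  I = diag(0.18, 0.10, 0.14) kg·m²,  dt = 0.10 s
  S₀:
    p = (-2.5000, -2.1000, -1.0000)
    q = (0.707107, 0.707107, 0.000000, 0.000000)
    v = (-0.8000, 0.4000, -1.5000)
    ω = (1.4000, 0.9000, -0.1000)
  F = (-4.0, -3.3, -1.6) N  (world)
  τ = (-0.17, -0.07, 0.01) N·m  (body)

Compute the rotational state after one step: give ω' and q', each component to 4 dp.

ω' = (1.3076, 0.8356, -0.0209)
q' = (0.6553, 0.7540, 0.0352, 0.0282)

precession coupling ω×(Iω) = (-0.0036, -0.0056, -0.1008)
(τ − ω×Iω)/I = (-0.9244, -0.6440, 0.7914)
ω + α·dt = (1.3076, 0.8356, -0.0209)
q⊗(0,ω) = (-0.9899498, 0.9899498, 0.7071070, 0.5656856)
q + ½dt·q⊗(0,ω), renormalized = (0.6553, 0.7540, 0.0352, 0.0282)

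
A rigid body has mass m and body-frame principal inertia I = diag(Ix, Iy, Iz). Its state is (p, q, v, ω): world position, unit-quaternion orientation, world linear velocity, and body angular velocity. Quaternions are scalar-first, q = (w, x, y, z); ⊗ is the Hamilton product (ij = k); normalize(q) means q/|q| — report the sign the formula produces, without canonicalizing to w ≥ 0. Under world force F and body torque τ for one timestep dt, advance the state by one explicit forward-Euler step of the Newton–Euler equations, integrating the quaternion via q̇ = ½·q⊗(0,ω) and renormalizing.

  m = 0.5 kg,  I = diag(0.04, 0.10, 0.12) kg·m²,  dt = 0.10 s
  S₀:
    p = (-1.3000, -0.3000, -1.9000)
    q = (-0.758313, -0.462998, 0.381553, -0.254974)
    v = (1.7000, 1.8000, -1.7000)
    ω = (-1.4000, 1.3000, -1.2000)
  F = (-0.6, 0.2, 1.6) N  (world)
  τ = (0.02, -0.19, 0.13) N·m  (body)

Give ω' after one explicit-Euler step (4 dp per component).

ω' = (-1.2720, 1.2444, -1.0007)

gyro term ω×Iω = (-0.0312, -0.1344, -0.1092)
angular accel α = (1.2800, -0.5560, 1.9933)
ω' = ω + α·dt = (-1.2720, 1.2444, -1.0007)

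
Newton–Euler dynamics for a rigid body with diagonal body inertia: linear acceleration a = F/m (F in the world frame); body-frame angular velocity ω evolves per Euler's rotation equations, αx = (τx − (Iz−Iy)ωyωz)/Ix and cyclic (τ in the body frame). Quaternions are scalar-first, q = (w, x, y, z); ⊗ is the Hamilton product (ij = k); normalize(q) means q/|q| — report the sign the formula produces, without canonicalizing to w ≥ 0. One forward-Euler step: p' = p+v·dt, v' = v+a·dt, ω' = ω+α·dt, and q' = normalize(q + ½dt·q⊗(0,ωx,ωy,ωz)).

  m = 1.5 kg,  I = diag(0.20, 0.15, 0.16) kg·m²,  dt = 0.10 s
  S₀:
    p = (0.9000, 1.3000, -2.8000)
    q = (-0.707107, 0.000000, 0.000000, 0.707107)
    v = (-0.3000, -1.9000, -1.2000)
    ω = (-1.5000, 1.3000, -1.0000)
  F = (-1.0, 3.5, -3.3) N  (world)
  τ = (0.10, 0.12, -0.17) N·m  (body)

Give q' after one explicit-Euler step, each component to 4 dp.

q' = (-0.6676, 0.0070, -0.0984, 0.7379)

2q̇ = q⊗(0,ω) = (0.7071070, 0.1414214, -1.9798996, 0.7071070)
updated quaternion q' = (-0.6676, 0.0070, -0.0984, 0.7379)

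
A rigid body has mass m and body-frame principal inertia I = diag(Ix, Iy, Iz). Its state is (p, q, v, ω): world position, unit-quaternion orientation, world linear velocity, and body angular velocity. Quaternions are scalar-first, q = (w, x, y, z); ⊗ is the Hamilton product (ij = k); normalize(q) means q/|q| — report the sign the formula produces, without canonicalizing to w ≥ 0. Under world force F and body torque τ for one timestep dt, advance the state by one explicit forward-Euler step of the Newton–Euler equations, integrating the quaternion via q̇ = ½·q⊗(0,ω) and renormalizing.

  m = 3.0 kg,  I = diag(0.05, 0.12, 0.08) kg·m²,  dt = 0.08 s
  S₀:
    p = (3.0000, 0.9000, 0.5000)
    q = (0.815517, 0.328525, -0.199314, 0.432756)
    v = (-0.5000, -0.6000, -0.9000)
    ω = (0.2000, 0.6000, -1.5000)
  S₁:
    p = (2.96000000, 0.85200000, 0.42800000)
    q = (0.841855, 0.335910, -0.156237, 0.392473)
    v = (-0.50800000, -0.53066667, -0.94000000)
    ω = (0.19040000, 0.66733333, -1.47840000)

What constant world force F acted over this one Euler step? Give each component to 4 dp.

velocity change Δv = (-0.00800000, 0.06933333, -0.04000000)
F = m·Δv/dt = (-0.3000, 2.6000, -1.5000)

F = (-0.3000, 2.6000, -1.5000)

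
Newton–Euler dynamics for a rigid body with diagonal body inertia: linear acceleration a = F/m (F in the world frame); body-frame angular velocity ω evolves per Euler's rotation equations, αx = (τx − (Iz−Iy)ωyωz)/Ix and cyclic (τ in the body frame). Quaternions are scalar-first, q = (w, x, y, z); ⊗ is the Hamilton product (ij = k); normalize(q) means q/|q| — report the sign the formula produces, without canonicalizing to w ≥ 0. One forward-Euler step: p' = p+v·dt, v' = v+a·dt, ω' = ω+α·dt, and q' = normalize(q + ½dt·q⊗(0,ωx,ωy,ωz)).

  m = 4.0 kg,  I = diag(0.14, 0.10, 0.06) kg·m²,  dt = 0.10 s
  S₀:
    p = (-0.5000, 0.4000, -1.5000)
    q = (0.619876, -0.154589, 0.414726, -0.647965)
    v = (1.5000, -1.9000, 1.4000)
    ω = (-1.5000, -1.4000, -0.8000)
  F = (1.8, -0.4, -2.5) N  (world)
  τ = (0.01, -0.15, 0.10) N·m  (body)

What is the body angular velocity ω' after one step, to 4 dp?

precession coupling ω×(Iω) = (-0.0448, 0.0960, -0.0840)
α = I⁻¹(τ − ω×Iω) = (0.3914, -2.4600, 3.0667)
new body rate ω' = (-1.4609, -1.6460, -0.4933)

ω' = (-1.4609, -1.6460, -0.4933)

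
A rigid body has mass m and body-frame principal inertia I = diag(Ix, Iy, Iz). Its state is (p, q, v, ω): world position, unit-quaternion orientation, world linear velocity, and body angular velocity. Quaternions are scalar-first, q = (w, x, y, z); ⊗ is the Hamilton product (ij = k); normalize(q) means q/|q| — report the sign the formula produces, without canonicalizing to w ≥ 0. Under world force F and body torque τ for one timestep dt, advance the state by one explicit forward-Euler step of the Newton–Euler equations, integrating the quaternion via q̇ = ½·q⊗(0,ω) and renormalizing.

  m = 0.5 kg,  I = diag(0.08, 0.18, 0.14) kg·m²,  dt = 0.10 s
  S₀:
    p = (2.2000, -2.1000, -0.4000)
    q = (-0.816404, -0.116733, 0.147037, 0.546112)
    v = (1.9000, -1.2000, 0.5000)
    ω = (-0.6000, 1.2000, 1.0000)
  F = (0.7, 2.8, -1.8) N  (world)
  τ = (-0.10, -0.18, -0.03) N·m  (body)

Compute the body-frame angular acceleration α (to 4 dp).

α = (-0.6500, -1.2000, 0.3000)

gyro term ω×Iω = (-0.0480, 0.0360, -0.0720)
angular accel α = (-0.6500, -1.2000, 0.3000)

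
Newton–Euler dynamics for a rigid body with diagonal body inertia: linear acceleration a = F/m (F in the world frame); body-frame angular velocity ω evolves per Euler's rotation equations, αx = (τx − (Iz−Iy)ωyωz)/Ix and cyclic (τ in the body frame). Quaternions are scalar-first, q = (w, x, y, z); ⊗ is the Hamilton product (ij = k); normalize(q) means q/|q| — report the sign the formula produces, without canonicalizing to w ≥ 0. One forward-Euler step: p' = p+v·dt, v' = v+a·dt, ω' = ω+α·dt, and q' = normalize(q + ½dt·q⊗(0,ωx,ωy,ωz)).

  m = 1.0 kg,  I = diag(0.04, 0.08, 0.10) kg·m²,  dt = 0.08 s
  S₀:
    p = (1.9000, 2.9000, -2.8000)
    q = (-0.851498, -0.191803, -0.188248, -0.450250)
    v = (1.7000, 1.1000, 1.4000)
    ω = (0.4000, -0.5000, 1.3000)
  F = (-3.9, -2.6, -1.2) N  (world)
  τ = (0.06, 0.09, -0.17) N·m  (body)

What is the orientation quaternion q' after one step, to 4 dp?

2q̇ = q⊗(0,ω) = (0.5679222, -0.8104466, 0.4949929, -0.9357467)
updated quaternion q' = (-0.8274, -0.2238, -0.1682, -0.4869)

q' = (-0.8274, -0.2238, -0.1682, -0.4869)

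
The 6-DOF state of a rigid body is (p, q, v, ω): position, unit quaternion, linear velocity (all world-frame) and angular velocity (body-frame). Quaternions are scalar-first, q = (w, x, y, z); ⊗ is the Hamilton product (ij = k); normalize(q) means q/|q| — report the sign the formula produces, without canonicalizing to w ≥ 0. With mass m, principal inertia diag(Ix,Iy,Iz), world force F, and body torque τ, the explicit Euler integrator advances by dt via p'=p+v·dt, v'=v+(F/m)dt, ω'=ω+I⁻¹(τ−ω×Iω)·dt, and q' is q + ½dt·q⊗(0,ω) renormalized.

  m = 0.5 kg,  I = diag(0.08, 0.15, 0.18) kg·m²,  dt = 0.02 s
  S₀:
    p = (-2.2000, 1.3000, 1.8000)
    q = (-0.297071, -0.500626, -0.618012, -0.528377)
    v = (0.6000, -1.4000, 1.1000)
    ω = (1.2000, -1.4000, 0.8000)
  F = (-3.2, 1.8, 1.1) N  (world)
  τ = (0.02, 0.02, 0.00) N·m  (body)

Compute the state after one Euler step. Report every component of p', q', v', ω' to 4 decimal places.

a = (-6.4000, 3.6000, 2.2000)
new position p' = (-2.1880, 1.2720, 1.8220)
v' = v + a·dt = (0.4720, -1.3280, 1.1440)
precession coupling ω×(Iω) = (-0.0336, -0.0960, -0.1176)
angular accel α = (0.6700, 0.7733, 0.6533)
new body rate ω' = (1.2134, -1.3845, 0.8131)
2q̇ = q⊗(0,ω) = (0.1582360, -1.5906226, 0.1823478, 1.2048340)
updated quaternion q' = (-0.2954, -0.5164, -0.6161, -0.5162)

p' = (-2.1880, 1.2720, 1.8220)
q' = (-0.2954, -0.5164, -0.6161, -0.5162)
v' = (0.4720, -1.3280, 1.1440)
ω' = (1.2134, -1.3845, 0.8131)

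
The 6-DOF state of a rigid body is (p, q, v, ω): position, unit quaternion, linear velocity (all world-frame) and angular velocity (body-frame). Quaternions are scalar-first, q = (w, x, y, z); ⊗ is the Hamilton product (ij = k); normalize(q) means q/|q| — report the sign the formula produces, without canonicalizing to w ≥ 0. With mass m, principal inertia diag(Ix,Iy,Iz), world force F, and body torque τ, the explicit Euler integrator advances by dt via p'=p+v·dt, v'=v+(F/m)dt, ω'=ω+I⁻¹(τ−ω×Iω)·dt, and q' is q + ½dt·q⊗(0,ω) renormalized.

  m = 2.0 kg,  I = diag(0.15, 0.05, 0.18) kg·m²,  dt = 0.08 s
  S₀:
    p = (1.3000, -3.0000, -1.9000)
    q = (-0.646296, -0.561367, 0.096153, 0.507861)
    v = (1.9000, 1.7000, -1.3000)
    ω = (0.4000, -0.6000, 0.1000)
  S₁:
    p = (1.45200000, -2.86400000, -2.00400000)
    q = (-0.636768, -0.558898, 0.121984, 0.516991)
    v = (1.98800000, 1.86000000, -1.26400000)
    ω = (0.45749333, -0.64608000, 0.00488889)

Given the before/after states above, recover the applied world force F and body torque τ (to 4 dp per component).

F = (2.2000, 4.0000, 0.9000)
τ = (0.1000, -0.0300, -0.1900)

v₁ − v₀ = (0.08800000, 0.16000000, 0.03600000)
m·(v₁−v₀)/dt = (2.2000, 4.0000, 0.9000)
ω₁ − ω₀ = (0.05749333, -0.04608000, -0.09511111)
applied torque τ = (0.1000, -0.0300, -0.1900)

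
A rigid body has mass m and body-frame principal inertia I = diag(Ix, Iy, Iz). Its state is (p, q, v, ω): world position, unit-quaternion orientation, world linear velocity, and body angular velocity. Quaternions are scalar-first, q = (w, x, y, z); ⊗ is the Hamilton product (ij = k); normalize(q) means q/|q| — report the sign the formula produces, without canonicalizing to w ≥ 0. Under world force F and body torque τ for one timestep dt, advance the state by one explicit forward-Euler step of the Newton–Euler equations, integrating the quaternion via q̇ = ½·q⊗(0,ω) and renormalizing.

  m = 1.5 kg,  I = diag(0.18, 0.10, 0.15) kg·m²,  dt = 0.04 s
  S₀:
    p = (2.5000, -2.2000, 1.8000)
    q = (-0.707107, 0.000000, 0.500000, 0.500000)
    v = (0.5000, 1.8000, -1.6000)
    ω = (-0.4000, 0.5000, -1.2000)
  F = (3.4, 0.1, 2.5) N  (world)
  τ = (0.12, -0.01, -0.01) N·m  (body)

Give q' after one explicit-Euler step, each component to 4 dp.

Hamilton product q⊗(0,ω) = (0.3500000, -0.5671572, -0.5535535, 1.0485284)
q' = normalize(q + ½dt·q⊗(0,ω)) = (-0.6998, -0.0113, 0.4887, 0.5208)

q' = (-0.6998, -0.0113, 0.4887, 0.5208)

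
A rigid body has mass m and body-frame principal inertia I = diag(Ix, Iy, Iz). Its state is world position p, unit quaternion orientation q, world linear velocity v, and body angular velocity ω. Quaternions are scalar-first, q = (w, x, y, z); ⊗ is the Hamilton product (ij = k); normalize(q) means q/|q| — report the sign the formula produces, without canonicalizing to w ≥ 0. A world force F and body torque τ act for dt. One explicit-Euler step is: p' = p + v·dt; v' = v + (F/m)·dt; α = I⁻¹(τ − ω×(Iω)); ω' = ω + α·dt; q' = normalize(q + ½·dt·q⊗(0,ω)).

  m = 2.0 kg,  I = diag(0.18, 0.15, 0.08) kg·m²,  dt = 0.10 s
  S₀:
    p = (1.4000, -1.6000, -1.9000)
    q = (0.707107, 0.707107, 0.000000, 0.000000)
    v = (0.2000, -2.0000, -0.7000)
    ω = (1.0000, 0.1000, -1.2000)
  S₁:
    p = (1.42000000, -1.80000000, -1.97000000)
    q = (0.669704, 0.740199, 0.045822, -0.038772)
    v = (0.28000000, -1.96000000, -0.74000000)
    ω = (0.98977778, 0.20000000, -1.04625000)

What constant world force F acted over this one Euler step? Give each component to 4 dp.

v₁ − v₀ = (0.08000000, 0.04000000, -0.04000000)
F = m·Δv/dt = (1.6000, 0.8000, -0.8000)

F = (1.6000, 0.8000, -0.8000)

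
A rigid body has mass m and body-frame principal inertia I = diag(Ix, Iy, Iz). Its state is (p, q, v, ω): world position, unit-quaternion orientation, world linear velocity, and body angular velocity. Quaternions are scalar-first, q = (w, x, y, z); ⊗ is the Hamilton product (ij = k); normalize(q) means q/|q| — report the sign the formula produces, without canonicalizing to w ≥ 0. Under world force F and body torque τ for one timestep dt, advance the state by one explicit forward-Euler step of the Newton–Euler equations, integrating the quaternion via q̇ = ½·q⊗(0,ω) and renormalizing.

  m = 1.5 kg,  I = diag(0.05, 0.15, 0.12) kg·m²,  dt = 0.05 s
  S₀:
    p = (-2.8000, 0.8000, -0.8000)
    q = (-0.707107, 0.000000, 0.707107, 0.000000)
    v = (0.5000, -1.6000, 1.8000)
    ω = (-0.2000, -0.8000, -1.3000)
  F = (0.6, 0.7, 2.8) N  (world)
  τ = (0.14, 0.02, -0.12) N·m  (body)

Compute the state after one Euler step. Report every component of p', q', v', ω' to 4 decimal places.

p' = (-2.7750, 0.7200, -0.7100)
q' = (-0.6925, -0.0194, 0.7207, 0.0265)
v' = (0.5200, -1.5767, 1.8933)
ω' = (-0.0288, -0.7873, -1.3567)

a = F/m = (0.4000, 0.4667, 1.8667)
p' = p + v·dt = (-2.7750, 0.7200, -0.7100)
v' = v + a·dt = (0.5200, -1.5767, 1.8933)
angular accel α = (3.4240, 0.2547, -1.1333)
ω' = ω + α·dt = (-0.0288, -0.7873, -1.3567)
2q̇ = q⊗(0,ω) = (0.5656856, -0.7778177, 0.5656856, 1.0606605)
q + ½dt·q⊗(0,ω), renormalized = (-0.6925, -0.0194, 0.7207, 0.0265)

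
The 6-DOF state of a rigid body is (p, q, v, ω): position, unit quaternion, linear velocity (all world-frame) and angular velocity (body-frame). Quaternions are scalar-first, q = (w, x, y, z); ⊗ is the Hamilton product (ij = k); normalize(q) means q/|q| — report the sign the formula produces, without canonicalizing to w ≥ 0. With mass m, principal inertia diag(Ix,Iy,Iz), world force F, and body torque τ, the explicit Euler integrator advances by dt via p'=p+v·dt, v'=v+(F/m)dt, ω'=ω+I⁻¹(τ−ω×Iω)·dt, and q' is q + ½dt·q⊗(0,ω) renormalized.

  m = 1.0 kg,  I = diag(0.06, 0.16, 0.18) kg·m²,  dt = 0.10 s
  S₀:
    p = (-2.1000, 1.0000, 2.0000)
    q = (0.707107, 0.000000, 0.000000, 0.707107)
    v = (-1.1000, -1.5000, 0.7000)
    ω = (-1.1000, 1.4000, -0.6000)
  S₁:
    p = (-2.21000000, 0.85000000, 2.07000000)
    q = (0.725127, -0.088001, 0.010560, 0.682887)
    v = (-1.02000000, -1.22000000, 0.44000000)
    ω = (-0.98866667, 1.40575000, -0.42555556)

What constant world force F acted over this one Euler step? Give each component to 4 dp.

F = (0.8000, 2.8000, -2.6000)

velocity change Δv = (0.08000000, 0.28000000, -0.26000000)
applied force F = (0.8000, 2.8000, -2.6000)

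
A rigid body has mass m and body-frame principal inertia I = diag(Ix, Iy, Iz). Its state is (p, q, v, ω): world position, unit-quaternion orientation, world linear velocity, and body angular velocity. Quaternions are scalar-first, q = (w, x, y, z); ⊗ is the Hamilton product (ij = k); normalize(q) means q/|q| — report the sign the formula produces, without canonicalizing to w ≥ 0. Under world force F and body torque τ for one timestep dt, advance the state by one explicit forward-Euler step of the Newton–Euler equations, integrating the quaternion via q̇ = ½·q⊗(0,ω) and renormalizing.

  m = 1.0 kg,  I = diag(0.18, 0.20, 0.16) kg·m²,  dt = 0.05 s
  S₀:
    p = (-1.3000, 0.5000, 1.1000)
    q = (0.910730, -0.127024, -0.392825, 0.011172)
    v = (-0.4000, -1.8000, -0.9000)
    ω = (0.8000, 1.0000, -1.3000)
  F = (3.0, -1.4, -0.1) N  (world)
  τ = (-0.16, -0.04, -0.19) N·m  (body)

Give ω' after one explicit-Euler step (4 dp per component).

gyro term ω×Iω = (0.0520, -0.0208, 0.0160)
α = I⁻¹(τ − ω×Iω) = (-1.1778, -0.0960, -1.2875)
ω + α·dt = (0.7411, 0.9952, -1.3644)

ω' = (0.7411, 0.9952, -1.3644)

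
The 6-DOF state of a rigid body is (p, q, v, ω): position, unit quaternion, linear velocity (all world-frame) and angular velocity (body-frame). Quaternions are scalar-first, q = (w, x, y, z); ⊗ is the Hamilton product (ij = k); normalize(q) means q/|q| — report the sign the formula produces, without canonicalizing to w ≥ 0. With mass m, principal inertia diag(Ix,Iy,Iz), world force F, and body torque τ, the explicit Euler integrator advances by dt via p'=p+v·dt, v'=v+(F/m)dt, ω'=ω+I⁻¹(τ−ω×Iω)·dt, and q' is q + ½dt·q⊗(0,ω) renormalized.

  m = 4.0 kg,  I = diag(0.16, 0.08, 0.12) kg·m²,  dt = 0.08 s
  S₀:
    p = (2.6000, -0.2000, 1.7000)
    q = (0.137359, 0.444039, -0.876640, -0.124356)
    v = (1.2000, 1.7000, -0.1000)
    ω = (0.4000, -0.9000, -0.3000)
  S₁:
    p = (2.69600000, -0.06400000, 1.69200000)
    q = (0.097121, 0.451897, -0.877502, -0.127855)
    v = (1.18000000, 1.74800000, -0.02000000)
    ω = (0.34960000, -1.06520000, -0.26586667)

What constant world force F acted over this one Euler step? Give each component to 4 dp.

F = (-1.0000, 2.4000, 4.0000)

velocity change Δv = (-0.02000000, 0.04800000, 0.08000000)
applied force F = (-1.0000, 2.4000, 4.0000)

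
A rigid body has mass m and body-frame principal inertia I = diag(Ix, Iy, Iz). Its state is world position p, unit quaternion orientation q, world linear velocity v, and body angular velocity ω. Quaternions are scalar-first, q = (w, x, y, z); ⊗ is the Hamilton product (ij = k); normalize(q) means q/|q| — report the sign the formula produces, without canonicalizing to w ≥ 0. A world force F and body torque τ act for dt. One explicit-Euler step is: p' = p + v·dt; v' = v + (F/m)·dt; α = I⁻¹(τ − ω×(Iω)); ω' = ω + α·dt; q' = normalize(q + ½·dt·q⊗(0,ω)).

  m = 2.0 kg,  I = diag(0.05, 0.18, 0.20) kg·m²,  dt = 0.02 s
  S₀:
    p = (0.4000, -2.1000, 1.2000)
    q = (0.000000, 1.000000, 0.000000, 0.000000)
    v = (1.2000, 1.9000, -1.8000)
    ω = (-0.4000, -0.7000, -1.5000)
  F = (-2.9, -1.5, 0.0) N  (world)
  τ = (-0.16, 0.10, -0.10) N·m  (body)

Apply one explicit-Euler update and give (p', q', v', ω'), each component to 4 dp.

a = F/m = (-1.4500, -0.7500, 0.0000)
p + v·dt = (0.4240, -2.0620, 1.1640)
v + (F/m)dt = (1.1710, 1.8850, -1.8000)
gyro term ω×Iω = (0.0210, -0.0900, 0.0364)
(τ − ω×Iω)/I = (-3.6200, 1.0556, -0.6820)
ω' = ω + α·dt = (-0.4724, -0.6789, -1.5136)
2q̇ = q⊗(0,ω) = (0.4000000, 0.0000000, 1.5000000, -0.7000000)
updated quaternion q' = (0.0040, 0.9999, 0.0150, -0.0070)

p' = (0.4240, -2.0620, 1.1640)
q' = (0.0040, 0.9999, 0.0150, -0.0070)
v' = (1.1710, 1.8850, -1.8000)
ω' = (-0.4724, -0.6789, -1.5136)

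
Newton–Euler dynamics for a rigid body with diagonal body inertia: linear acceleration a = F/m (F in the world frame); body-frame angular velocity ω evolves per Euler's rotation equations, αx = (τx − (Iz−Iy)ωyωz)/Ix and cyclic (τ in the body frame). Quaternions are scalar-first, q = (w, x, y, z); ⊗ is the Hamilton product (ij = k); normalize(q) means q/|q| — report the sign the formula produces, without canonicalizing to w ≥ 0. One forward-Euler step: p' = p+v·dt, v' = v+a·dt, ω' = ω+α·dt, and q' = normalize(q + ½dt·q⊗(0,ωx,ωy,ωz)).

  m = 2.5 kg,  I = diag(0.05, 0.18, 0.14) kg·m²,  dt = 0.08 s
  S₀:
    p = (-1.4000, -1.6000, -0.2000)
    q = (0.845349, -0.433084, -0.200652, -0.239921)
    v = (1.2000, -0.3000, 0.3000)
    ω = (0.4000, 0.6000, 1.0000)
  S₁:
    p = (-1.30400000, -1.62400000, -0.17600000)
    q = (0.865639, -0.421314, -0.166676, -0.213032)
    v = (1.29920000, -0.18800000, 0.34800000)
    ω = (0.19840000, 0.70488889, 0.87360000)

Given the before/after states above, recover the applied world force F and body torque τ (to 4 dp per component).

velocity change Δv = (0.09920000, 0.11200000, 0.04800000)
m·(v₁−v₀)/dt = (3.1000, 3.5000, 1.5000)
ω₁ − ω₀ = (-0.20160000, 0.10488889, -0.12640000)
τ = I·(Δω/dt) + ω₀×(Iω₀) = (-0.1500, 0.2000, -0.1900)

F = (3.1000, 3.5000, 1.5000)
τ = (-0.1500, 0.2000, -0.1900)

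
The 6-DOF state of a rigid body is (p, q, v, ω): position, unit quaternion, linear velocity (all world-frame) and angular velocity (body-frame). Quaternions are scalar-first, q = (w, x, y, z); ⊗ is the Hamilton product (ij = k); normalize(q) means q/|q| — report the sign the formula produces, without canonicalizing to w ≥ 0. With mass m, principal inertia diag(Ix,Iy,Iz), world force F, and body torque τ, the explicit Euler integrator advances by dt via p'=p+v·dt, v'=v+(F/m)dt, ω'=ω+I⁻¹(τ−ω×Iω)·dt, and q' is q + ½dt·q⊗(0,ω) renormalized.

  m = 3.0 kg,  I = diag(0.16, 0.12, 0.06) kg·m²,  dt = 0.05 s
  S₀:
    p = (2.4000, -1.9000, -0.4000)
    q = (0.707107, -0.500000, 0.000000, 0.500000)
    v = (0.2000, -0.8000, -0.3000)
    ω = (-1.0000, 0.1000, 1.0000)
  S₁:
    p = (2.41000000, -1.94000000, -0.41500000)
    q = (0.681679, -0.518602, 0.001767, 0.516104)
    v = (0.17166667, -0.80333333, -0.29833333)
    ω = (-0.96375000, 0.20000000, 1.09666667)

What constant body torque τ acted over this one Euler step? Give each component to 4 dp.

τ = (0.1100, 0.1400, 0.1200)

ω₁ − ω₀ = (0.03625000, 0.10000000, 0.09666667)
applied torque τ = (0.1100, 0.1400, 0.1200)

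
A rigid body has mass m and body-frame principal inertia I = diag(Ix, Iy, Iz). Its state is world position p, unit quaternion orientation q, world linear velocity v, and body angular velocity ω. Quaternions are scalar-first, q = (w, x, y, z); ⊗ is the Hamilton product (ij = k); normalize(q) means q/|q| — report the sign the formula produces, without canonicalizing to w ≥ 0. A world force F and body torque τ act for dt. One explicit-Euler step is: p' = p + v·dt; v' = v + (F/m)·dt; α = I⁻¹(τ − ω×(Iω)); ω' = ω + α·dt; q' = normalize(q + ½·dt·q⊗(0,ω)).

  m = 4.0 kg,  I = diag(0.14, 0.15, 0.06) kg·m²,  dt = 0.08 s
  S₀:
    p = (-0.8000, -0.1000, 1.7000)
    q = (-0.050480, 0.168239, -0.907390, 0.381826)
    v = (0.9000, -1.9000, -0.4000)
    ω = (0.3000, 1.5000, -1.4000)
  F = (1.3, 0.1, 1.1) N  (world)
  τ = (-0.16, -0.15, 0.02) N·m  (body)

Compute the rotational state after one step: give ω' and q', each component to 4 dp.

precession coupling ω×(Iω) = (0.1890, -0.0336, 0.0045)
(τ − ω×Iω)/I = (-2.4929, -0.7760, 0.2583)
new body rate ω' = (0.1006, 1.4379, -1.3793)
Hamilton product q⊗(0,ω) = (1.8451697, 0.6824630, 0.2743624, 0.5952475)
updated quaternion q' = (0.0232, 0.1949, -0.8933, 0.4042)

ω' = (0.1006, 1.4379, -1.3793)
q' = (0.0232, 0.1949, -0.8933, 0.4042)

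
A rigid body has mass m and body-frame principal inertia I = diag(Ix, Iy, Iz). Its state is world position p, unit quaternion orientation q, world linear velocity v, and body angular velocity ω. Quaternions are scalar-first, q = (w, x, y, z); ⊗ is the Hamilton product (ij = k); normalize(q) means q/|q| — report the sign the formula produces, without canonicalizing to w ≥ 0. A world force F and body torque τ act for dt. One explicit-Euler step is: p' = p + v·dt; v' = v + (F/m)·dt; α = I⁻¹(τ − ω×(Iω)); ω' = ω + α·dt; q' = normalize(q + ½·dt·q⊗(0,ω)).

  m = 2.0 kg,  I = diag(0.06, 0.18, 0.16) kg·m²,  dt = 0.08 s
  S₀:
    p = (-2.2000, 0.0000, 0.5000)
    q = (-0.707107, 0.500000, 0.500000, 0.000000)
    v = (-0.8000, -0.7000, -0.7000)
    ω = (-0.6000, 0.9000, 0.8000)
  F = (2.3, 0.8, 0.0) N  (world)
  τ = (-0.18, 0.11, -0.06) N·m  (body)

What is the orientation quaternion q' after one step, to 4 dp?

q⊗(0,ω) = (-0.1500000, 0.8242642, -1.0363963, 0.1843144)
updated quaternion q' = (-0.7121, 0.5322, 0.4579, 0.0074)

q' = (-0.7121, 0.5322, 0.4579, 0.0074)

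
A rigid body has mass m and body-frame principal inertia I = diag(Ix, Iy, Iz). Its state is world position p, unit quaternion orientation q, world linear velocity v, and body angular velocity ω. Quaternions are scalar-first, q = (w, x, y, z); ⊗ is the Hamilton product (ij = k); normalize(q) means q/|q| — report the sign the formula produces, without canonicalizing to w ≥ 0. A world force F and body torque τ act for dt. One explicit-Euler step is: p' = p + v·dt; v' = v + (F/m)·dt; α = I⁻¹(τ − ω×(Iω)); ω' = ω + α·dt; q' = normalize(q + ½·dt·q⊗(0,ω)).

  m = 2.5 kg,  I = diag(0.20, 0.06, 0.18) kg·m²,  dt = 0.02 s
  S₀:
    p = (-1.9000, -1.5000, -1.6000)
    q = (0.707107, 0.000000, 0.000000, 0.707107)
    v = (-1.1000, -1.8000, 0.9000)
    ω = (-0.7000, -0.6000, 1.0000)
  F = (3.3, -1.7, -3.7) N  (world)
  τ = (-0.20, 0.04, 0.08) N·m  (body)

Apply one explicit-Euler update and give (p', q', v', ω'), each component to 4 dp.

a = (1.3200, -0.6800, -1.4800)
p + v·dt = (-1.9220, -1.5360, -1.5820)
v + (F/m)dt = (-1.0736, -1.8136, 0.8704)
(τ − ω×Iω)/I = (-0.6400, 0.9000, 0.7711)
ω + α·dt = (-0.7128, -0.5820, 1.0154)
q⊗(0,ω) = (-0.7071070, -0.0707107, -0.9192391, 0.7071070)
updated quaternion q' = (0.7000, -0.0007, -0.0092, 0.7141)

p' = (-1.9220, -1.5360, -1.5820)
q' = (0.7000, -0.0007, -0.0092, 0.7141)
v' = (-1.0736, -1.8136, 0.8704)
ω' = (-0.7128, -0.5820, 1.0154)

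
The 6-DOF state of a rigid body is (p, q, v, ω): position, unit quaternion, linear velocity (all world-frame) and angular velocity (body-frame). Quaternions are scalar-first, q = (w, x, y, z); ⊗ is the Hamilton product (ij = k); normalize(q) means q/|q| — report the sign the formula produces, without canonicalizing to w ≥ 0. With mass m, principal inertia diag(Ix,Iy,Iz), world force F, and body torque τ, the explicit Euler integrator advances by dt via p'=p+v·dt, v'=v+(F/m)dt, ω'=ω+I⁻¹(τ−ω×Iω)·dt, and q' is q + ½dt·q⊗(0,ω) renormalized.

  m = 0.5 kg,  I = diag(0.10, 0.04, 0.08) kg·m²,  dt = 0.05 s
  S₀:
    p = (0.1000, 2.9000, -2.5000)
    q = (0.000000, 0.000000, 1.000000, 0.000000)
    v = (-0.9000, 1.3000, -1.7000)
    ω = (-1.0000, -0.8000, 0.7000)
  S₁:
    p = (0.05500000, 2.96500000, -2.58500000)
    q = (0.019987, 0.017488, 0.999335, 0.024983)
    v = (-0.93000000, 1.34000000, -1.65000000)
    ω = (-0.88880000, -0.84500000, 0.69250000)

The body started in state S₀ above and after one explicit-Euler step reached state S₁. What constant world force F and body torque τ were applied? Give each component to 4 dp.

Δv = v₁−v₀ = (-0.03000000, 0.04000000, 0.05000000)
m·(v₁−v₀)/dt = (-0.3000, 0.4000, 0.5000)
rate change Δω = (0.11120000, -0.04500000, -0.00750000)
ω₀×(Iω₀) = (-0.0224, -0.0140, -0.0480)
applied torque τ = (0.2000, -0.0500, -0.0600)

F = (-0.3000, 0.4000, 0.5000)
τ = (0.2000, -0.0500, -0.0600)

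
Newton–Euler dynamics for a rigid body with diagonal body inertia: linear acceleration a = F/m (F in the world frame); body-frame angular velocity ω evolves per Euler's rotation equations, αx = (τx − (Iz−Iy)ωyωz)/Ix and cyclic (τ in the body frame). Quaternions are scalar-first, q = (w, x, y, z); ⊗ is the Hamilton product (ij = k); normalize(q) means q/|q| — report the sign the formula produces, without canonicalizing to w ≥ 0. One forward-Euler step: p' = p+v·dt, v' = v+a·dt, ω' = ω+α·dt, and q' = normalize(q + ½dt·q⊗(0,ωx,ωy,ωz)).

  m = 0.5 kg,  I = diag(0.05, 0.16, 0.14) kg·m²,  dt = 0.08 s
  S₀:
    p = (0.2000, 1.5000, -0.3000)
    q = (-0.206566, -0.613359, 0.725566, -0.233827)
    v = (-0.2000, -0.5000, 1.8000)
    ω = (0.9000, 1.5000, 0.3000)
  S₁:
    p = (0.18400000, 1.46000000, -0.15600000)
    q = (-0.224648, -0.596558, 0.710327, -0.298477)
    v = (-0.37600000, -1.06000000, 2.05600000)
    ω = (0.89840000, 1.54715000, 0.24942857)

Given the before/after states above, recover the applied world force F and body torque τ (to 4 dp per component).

F = (-1.1000, -3.5000, 1.6000)
τ = (-0.0100, 0.0700, 0.0600)

Δv = v₁−v₀ = (-0.17600000, -0.56000000, 0.25600000)
F = m·Δv/dt = (-1.1000, -3.5000, 1.6000)
Δω = ω₁−ω₀ = (-0.00160000, 0.04715000, -0.05057143)
I·α + gyro = (-0.0100, 0.0700, 0.0600)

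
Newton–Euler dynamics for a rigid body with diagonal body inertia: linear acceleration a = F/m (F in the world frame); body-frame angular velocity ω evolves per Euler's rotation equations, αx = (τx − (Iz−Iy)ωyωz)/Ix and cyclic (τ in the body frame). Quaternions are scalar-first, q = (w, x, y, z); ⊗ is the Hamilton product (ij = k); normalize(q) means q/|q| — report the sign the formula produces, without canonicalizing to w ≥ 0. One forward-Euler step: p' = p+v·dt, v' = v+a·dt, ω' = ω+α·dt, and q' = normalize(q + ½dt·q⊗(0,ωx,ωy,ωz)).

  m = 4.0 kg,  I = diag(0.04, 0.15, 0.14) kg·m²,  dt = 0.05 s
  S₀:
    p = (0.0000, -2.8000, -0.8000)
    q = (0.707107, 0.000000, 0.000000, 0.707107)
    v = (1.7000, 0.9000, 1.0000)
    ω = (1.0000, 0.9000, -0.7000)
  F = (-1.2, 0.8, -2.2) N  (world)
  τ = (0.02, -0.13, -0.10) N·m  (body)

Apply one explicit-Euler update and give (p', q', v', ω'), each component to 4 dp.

p' = (0.0850, -2.7550, -0.7500)
q' = (0.7190, 0.0018, 0.0336, 0.6942)
v' = (1.6850, 0.9100, 0.9725)
ω' = (1.0171, 0.8333, -0.7711)

precession coupling ω×(Iω) = (0.0063, 0.0700, 0.0990)
angular accel α = (0.3425, -1.3333, -1.4214)
ω' = ω + α·dt = (1.0171, 0.8333, -0.7711)
2q̇ = q⊗(0,ω) = (0.4949749, 0.0707107, 1.3435033, -0.4949749)
q' = normalize(q + ½dt·q⊗(0,ω)) = (0.7190, 0.0018, 0.0336, 0.6942)
p' = p + v·dt = (0.0850, -2.7550, -0.7500)
v + (F/m)dt = (1.6850, 0.9100, 0.9725)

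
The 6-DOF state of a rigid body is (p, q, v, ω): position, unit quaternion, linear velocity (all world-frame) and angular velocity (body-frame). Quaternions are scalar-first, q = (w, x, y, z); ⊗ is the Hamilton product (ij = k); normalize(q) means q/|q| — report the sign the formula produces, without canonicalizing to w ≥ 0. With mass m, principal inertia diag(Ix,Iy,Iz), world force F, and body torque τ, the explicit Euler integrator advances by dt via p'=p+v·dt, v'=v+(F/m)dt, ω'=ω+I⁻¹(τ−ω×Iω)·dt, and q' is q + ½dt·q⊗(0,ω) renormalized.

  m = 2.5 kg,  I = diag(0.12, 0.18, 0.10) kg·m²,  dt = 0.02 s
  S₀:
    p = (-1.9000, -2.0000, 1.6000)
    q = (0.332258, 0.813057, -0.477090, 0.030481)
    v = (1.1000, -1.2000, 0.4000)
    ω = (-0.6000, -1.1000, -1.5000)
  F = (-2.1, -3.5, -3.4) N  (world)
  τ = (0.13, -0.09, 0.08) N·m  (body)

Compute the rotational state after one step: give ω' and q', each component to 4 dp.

(τ − ω×Iω)/I = (2.1833, -0.6000, 0.4040)
ω' = ω + α·dt = (-0.5563, -1.1120, -1.4919)
q⊗(0,ω) = (0.0087567, 0.5498093, 0.8358131, -1.6790037)
q + ½dt·q⊗(0,ω), renormalized = (0.3323, 0.8184, -0.4686, 0.0137)

ω' = (-0.5563, -1.1120, -1.4919)
q' = (0.3323, 0.8184, -0.4686, 0.0137)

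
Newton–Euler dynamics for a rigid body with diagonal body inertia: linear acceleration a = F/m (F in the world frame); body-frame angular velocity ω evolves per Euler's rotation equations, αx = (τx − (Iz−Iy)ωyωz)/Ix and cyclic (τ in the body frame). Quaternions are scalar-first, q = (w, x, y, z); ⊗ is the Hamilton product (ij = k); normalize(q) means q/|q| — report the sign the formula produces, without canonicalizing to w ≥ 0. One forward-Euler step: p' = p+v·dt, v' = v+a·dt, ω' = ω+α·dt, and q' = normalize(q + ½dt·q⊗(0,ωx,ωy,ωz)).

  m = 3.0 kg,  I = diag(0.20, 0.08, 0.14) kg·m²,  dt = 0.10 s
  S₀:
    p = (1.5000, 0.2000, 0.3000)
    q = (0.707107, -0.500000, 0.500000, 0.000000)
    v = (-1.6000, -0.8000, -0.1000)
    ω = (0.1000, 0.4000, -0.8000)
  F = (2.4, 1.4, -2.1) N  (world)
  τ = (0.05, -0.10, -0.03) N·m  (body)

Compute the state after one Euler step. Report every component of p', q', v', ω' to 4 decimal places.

p' = p + v·dt = (1.3400, 0.1200, 0.2900)
v' = v + a·dt = (-1.5200, -0.7533, -0.1700)
gyro term ω×Iω = (-0.0192, -0.0048, -0.0048)
angular accel α = (0.3460, -1.1900, -0.1800)
ω' = ω + α·dt = (0.1346, 0.2810, -0.8180)
q⊗(0,ω) = (-0.1500000, -0.3292893, -0.1171572, -0.8156856)
q + ½dt·q⊗(0,ω), renormalized = (0.6989, -0.5159, 0.4936, -0.0407)

p' = (1.3400, 0.1200, 0.2900)
q' = (0.6989, -0.5159, 0.4936, -0.0407)
v' = (-1.5200, -0.7533, -0.1700)
ω' = (0.1346, 0.2810, -0.8180)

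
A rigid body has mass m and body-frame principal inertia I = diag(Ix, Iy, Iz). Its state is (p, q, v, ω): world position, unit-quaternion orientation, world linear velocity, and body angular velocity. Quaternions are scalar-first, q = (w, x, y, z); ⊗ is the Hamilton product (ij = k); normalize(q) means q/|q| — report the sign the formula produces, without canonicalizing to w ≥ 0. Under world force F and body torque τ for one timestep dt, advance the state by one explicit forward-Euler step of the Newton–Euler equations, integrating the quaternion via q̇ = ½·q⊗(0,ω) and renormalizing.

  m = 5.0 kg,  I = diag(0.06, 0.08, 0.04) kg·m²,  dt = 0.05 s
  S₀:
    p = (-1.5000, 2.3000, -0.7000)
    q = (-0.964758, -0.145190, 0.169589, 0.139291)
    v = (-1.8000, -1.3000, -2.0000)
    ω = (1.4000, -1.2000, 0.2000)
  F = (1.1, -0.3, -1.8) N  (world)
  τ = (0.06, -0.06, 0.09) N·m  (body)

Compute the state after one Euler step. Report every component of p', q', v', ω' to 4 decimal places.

p' = p + v·dt = (-1.5900, 2.2350, -0.8000)
new velocity v' = (-1.7890, -1.3030, -2.0180)
ω×(Iω) gyroscopic = (0.0096, 0.0056, -0.0336)
angular accel α = (0.8400, -0.8200, 3.0900)
ω' = ω + α·dt = (1.4420, -1.2410, 0.3545)
Hamilton product q⊗(0,ω) = (0.3789146, -1.1495942, 1.3817550, -0.2561482)
updated quaternion q' = (-0.9543, -0.1737, 0.2039, 0.1327)

p' = (-1.5900, 2.2350, -0.8000)
q' = (-0.9543, -0.1737, 0.2039, 0.1327)
v' = (-1.7890, -1.3030, -2.0180)
ω' = (1.4420, -1.2410, 0.3545)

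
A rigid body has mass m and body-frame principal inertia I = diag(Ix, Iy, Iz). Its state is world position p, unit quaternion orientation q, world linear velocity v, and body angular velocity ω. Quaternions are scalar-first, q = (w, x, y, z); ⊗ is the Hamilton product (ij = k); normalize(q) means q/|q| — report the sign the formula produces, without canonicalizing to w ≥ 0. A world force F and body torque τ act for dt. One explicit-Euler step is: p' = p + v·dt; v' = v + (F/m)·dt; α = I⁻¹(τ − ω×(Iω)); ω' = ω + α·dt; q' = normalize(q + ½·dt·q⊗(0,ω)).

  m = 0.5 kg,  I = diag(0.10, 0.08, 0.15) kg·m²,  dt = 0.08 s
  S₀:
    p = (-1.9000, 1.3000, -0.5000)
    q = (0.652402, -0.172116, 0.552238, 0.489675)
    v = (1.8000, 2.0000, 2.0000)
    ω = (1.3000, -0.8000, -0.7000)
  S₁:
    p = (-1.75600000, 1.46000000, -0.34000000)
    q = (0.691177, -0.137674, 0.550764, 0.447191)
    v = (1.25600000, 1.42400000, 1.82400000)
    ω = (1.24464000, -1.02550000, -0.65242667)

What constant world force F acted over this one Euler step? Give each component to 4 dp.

F = (-3.4000, -3.6000, -1.1000)

v₁ − v₀ = (-0.54400000, -0.57600000, -0.17600000)
applied force F = (-3.4000, -3.6000, -1.1000)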